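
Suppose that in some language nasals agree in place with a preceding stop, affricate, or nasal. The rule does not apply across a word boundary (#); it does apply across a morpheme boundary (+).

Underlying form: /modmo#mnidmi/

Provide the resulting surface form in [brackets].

[modno#mmidni]

/m/ after /d/ (alveolar) → [n]
/n/ after /m/ (labial) → [m]
/m/ after /d/ (alveolar) → [n]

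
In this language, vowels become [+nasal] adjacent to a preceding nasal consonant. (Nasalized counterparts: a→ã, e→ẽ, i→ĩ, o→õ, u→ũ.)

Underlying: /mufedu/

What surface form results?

/u/ after nasal /m/ → [ũ]

[mũfedu]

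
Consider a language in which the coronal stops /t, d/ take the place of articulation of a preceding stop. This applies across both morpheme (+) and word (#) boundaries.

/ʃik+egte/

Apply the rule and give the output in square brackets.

/t/ after /g/ (velar) → [k]

[ʃik+egke]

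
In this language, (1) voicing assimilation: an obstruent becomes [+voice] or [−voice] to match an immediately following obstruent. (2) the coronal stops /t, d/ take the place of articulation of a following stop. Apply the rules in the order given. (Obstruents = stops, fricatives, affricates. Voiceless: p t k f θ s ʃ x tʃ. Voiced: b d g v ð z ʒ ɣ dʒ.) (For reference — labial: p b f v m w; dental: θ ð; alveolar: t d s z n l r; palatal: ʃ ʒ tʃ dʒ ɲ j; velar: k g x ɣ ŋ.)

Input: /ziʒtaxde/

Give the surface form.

Rule 1: /ʒ/ before /t/ (voiceless) → [ʃ]
Rule 1: /x/ before /d/ (voiced) → [ɣ]
After rule 1: ziʃtaɣde
Rule 2: no segment meets the rule's conditions; no change.

[ziʃtaɣde]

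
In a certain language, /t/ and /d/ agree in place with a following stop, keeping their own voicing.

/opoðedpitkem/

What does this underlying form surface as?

/d/ before /p/ (labial) → [b]
/t/ before /k/ (velar) → [k]

[opoðebpikkem]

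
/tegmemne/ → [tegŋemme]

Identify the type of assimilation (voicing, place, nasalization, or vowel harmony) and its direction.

/m/→[ŋ] /n/→[m].
Each target copies a feature from the preceding segment, so the direction is progressive.

place assimilation, progressive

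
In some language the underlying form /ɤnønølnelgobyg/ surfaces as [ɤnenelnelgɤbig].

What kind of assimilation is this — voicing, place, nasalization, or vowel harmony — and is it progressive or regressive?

vowel harmony, progressive

/ø/→[e] /ø/→[e] /o/→[ɤ] /y/→[i].
Vowels agree with the first vowel, so the harmony is progressive.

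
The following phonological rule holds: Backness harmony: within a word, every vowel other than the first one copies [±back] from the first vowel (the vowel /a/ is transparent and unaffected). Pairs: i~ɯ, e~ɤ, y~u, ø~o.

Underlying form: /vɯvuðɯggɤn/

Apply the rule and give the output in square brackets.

no segment meets the rule's conditions; no change.

[vɯvuðɯggɤn]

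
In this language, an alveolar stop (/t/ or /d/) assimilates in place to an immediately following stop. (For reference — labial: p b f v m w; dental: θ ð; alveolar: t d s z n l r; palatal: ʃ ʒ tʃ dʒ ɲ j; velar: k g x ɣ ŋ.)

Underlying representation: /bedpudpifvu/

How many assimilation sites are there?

/d/ before /p/ (labial) → [b]
/d/ before /p/ (labial) → [b]
2 segments change.

2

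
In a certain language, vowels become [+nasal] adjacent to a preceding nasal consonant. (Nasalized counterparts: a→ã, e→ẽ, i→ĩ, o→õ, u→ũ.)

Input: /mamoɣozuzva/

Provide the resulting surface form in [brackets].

[mãmõɣozuzva]

/a/ after nasal /m/ → [ã]
/o/ after nasal /m/ → [õ]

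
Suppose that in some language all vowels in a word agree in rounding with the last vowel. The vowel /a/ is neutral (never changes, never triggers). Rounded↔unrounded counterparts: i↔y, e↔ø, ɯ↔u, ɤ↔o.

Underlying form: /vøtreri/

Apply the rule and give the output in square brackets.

[vetreri]

/ø/ harmonizes with /i/ ([-round]) → [e]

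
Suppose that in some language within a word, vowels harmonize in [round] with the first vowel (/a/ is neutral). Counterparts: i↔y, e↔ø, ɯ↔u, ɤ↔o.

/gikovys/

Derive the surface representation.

/o/ harmonizes with /i/ ([-round]) → [ɤ]
/y/ harmonizes with /i/ ([-round]) → [i]

[gikɤvis]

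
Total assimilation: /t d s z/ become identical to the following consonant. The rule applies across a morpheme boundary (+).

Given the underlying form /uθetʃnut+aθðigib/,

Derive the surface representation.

no segment meets the rule's conditions; no change.

[uθetʃnut+aθðigib]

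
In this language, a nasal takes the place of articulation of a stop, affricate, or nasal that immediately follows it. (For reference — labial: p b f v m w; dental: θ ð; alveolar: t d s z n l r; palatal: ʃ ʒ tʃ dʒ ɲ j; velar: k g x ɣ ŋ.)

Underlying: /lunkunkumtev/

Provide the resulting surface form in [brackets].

[luŋkuŋkuntev]

/n/ before /k/ (velar) → [ŋ]
/n/ before /k/ (velar) → [ŋ]
/m/ before /t/ (alveolar) → [n]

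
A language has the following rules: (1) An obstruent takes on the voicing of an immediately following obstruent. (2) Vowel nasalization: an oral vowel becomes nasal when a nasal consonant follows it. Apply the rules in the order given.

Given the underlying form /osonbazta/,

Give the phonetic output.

[osõnbasta]

Rule 1: /z/ before /t/ (voiceless) → [s]
After rule 1: osonbasta
Rule 2: /o/ before nasal /n/ → [õ]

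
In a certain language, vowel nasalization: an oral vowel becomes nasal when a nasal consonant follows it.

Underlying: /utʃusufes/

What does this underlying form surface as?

[utʃusufes]

no segment meets the rule's conditions; no change.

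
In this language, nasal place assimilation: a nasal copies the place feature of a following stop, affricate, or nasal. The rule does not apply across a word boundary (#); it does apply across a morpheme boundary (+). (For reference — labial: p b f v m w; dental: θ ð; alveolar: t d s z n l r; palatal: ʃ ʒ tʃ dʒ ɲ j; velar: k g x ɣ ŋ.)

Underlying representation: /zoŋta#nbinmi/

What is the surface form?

[zonta#mbimmi]

/ŋ/ before /t/ (alveolar) → [n]
/n/ before /b/ (labial) → [m]
/n/ before /m/ (labial) → [m]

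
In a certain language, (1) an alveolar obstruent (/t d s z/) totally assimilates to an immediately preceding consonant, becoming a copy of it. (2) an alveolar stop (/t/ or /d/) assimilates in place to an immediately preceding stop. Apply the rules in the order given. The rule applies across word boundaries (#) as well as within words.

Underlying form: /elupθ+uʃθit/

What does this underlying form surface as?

[elupθ+uʃθit]

Rule 1: no segment meets the rule's conditions; no change.
After rule 1: elupθ+uʃθit
Rule 2: no segment meets the rule's conditions; no change.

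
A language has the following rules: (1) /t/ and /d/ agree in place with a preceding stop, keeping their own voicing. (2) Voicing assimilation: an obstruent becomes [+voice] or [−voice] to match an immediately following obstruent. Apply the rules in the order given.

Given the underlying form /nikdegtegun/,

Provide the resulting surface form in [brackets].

[niggekkegun]

Rule 1: /d/ after /k/ (velar) → [g]
Rule 1: /t/ after /g/ (velar) → [k]
After rule 1: nikgegkegun
Rule 2: /k/ before /g/ (voiced) → [g]
Rule 2: /g/ before /k/ (voiceless) → [k]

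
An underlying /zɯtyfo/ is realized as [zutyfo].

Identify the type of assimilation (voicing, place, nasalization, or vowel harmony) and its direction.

vowel harmony, regressive

/ɯ/→[u].
Vowels agree with the last vowel, so the harmony is regressive.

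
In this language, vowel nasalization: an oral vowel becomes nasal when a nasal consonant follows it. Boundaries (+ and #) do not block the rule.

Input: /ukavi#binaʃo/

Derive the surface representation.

/i/ before nasal /n/ → [ĩ]

[ukavi#bĩnaʃo]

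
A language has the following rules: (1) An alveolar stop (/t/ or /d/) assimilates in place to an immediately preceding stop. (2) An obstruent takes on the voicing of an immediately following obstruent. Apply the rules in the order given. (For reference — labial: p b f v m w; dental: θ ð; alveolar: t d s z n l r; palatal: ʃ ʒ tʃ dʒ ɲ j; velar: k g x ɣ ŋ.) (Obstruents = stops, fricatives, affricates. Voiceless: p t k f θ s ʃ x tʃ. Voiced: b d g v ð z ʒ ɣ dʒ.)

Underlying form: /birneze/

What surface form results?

Rule 1: no segment meets the rule's conditions; no change.
After rule 1: birneze
Rule 2: no segment meets the rule's conditions; no change.

[birneze]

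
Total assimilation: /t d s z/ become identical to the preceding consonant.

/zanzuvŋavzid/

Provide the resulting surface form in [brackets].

[zannuvŋavvid]

/z/ after /n/ → [n] (total assimilation)
/z/ after /v/ → [v] (total assimilation)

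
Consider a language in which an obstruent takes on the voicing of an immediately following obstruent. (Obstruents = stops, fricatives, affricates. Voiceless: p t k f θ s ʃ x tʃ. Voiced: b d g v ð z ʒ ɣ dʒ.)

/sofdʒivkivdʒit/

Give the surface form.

[sovdʒifkivdʒit]

/f/ before /dʒ/ (voiced) → [v]
/v/ before /k/ (voiceless) → [f]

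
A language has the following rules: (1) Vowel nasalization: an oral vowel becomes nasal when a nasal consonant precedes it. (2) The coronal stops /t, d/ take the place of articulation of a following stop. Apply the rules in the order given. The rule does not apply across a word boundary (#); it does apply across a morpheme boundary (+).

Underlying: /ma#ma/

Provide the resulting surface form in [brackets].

Rule 1: /a/ after nasal /m/ → [ã]
Rule 1: /a/ after nasal /m/ → [ã]
After rule 1: mã#mã
Rule 2: no segment meets the rule's conditions; no change.

[mã#mã]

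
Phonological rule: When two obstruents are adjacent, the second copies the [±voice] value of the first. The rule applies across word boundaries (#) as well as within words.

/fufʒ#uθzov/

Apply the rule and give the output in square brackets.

/ʒ/ after /f/ (voiceless) → [ʃ]
/z/ after /θ/ (voiceless) → [s]

[fufʃ#uθsov]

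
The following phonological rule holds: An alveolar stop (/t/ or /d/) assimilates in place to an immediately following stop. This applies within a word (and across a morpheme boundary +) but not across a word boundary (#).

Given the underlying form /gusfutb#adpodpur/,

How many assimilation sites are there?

3

/t/ before /b/ (labial) → [p]
/d/ before /p/ (labial) → [b]
/d/ before /p/ (labial) → [b]
3 segments change.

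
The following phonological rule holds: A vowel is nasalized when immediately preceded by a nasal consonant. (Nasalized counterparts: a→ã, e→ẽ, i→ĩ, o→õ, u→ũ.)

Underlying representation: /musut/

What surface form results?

/u/ after nasal /m/ → [ũ]

[mũsut]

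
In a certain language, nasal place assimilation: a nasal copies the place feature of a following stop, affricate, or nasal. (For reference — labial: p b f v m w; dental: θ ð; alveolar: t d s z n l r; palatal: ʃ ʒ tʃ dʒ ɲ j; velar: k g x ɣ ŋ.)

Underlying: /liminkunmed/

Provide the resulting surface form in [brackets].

[limiŋkummed]

/n/ before /k/ (velar) → [ŋ]
/n/ before /m/ (labial) → [m]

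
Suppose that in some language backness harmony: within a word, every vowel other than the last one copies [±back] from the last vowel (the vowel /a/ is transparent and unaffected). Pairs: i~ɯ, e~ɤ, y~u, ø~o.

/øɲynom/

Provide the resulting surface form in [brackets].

[oɲunom]

/ø/ harmonizes with /o/ ([+back]) → [o]
/y/ harmonizes with /o/ ([+back]) → [u]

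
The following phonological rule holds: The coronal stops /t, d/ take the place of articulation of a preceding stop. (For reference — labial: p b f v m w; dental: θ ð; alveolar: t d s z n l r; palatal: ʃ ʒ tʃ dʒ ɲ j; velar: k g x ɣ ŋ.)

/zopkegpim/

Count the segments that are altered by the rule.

No segment meets the rule's conditions.

0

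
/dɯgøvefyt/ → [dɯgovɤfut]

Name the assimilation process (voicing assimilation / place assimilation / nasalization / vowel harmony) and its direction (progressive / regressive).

vowel harmony, progressive

/ø/→[o] /e/→[ɤ] /y/→[u].
Vowels agree with the first vowel, so the harmony is progressive.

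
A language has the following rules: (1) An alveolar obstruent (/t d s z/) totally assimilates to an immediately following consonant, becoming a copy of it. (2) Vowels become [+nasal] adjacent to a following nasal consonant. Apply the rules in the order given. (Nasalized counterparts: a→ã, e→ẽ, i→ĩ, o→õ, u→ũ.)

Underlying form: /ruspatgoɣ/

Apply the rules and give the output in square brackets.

Rule 1: /s/ before /p/ → [p] (total assimilation)
Rule 1: /t/ before /g/ → [g] (total assimilation)
After rule 1: ruppaggoɣ
Rule 2: no segment meets the rule's conditions; no change.

[ruppaggoɣ]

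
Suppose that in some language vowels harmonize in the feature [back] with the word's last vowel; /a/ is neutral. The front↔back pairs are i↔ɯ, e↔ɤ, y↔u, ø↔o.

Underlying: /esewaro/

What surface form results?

[ɤsɤwaro]

/e/ harmonizes with /o/ ([+back]) → [ɤ]
/e/ harmonizes with /o/ ([+back]) → [ɤ]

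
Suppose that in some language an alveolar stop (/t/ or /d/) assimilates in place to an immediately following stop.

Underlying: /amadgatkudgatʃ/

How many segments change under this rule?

/d/ before /g/ (velar) → [g]
/t/ before /k/ (velar) → [k]
/d/ before /g/ (velar) → [g]
3 segments change.

3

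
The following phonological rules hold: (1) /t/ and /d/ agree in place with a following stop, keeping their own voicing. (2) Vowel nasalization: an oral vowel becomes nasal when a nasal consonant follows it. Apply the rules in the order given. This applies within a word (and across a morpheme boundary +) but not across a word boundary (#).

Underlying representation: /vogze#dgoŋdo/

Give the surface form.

Rule 1: /d/ before /g/ (velar) → [g]
After rule 1: vogze#ggoŋdo
Rule 2: /o/ before nasal /ŋ/ → [õ]

[vogze#ggõŋdo]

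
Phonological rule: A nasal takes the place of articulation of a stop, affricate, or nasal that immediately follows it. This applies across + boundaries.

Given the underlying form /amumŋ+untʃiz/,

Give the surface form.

/m/ before /ŋ/ (velar) → [ŋ]
/n/ before /tʃ/ (palatal) → [ɲ]

[amuŋŋ+uɲtʃiz]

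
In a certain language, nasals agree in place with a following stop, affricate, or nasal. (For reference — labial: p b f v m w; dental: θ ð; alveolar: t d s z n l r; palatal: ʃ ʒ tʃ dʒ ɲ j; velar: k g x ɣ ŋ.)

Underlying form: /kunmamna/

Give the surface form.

/n/ before /m/ (labial) → [m]
/m/ before /n/ (alveolar) → [n]

[kummanna]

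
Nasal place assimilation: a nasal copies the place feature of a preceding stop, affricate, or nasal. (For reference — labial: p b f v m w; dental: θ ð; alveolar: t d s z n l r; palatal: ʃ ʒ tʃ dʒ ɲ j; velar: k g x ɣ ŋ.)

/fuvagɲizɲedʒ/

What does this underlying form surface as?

[fuvagŋizɲedʒ]

/ɲ/ after /g/ (velar) → [ŋ]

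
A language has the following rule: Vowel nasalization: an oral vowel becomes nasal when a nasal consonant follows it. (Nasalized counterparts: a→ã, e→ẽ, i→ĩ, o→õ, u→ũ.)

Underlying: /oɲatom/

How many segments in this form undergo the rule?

/o/ before nasal /ɲ/ → [õ]
/o/ before nasal /m/ → [õ]
2 segments change.

2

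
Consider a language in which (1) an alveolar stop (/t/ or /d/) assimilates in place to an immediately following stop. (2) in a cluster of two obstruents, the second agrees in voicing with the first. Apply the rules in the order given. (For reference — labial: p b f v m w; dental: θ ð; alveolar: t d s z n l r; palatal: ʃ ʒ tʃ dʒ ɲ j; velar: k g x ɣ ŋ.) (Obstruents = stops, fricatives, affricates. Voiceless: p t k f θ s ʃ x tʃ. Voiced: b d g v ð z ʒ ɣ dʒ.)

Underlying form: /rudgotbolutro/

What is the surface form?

[ruggoppolutro]

Rule 1: /d/ before /g/ (velar) → [g]
Rule 1: /t/ before /b/ (labial) → [p]
After rule 1: ruggopbolutro
Rule 2: /b/ after /p/ (voiceless) → [p]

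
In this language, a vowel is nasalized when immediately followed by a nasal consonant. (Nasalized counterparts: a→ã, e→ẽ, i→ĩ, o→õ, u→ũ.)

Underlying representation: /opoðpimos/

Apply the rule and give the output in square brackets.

/i/ before nasal /m/ → [ĩ]

[opoðpĩmos]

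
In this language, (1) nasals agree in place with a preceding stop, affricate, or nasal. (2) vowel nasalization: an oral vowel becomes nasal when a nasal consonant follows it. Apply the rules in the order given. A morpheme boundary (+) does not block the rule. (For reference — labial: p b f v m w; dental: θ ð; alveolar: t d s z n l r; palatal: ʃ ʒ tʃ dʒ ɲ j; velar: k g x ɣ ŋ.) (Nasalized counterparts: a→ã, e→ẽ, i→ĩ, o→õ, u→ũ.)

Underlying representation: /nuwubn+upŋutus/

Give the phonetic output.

Rule 1: /n/ after /b/ (labial) → [m]
Rule 1: /ŋ/ after /p/ (labial) → [m]
After rule 1: nuwubm+upmutus
Rule 2: no segment meets the rule's conditions; no change.

[nuwubm+upmutus]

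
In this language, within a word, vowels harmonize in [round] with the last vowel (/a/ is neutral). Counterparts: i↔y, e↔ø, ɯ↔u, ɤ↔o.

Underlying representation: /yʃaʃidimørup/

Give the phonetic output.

/i/ harmonizes with /u/ ([+round]) → [y]
/i/ harmonizes with /u/ ([+round]) → [y]

[yʃaʃydymørup]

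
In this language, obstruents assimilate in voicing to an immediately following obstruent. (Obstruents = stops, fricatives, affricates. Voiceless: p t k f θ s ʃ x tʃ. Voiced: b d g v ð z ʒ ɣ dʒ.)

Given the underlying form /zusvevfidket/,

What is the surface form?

/s/ before /v/ (voiced) → [z]
/v/ before /f/ (voiceless) → [f]
/d/ before /k/ (voiceless) → [t]

[zuzveffitket]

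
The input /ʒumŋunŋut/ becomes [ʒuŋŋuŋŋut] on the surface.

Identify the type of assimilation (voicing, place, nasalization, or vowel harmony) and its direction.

/m/→[ŋ] /n/→[ŋ].
Each target copies a feature from the following segment, so the direction is regressive.

place assimilation, regressive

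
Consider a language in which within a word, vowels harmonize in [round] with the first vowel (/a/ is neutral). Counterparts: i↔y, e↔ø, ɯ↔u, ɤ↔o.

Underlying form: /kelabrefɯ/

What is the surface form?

[kelabrefɯ]

no segment meets the rule's conditions; no change.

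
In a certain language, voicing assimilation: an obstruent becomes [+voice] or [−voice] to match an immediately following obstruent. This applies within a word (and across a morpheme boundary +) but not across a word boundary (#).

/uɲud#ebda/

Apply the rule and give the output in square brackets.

[uɲud#ebda]

no segment meets the rule's conditions; no change.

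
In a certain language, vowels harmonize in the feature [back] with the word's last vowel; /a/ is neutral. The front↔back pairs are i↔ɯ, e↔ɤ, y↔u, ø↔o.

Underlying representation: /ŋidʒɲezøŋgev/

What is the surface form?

[ŋidʒɲezøŋgev]

no segment meets the rule's conditions; no change.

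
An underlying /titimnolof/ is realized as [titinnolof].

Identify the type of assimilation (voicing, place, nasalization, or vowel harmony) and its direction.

place assimilation, regressive

/m/→[n].
Each target copies a feature from the following segment, so the direction is regressive.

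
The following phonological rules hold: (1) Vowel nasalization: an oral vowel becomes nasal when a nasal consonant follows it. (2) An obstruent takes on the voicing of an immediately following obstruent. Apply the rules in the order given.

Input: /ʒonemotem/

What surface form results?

[ʒõnẽmotẽm]

Rule 1: /o/ before nasal /n/ → [õ]
Rule 1: /e/ before nasal /m/ → [ẽ]
Rule 1: /e/ before nasal /m/ → [ẽ]
After rule 1: ʒõnẽmotẽm
Rule 2: no segment meets the rule's conditions; no change.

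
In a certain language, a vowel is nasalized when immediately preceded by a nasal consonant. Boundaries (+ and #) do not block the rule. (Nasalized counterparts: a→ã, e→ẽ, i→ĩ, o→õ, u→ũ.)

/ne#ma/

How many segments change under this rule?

/e/ after nasal /n/ → [ẽ]
/a/ after nasal /m/ → [ã]
2 segments change.

2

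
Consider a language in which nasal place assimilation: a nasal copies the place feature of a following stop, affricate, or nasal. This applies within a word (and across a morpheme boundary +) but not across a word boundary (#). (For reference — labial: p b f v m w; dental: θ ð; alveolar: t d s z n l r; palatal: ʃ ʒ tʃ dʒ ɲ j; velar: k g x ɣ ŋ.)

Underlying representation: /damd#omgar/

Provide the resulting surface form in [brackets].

/m/ before /d/ (alveolar) → [n]
/m/ before /g/ (velar) → [ŋ]

[dand#oŋgar]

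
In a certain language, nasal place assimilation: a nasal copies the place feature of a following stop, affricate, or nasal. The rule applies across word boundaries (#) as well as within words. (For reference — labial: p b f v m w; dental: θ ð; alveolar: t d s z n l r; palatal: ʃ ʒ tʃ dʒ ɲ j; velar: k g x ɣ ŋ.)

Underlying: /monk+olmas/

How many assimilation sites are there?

/n/ before /k/ (velar) → [ŋ]
1 segment changes.

1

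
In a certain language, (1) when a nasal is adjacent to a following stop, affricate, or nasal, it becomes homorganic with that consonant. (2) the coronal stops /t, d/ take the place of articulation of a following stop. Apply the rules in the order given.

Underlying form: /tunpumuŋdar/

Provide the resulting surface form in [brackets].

Rule 1: /n/ before /p/ (labial) → [m]
Rule 1: /ŋ/ before /d/ (alveolar) → [n]
After rule 1: tumpumundar
Rule 2: no segment meets the rule's conditions; no change.

[tumpumundar]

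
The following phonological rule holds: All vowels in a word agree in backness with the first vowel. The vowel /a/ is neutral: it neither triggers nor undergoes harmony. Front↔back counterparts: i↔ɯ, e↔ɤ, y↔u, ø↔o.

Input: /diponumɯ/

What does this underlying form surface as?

/o/ harmonizes with /i/ ([-back]) → [ø]
/u/ harmonizes with /i/ ([-back]) → [y]
/ɯ/ harmonizes with /i/ ([-back]) → [i]

[dipønymi]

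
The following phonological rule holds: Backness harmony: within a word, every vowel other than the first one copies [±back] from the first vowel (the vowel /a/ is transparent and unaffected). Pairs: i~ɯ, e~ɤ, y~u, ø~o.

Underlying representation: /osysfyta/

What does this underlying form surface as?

/y/ harmonizes with /o/ ([+back]) → [u]
/y/ harmonizes with /o/ ([+back]) → [u]

[osusfuta]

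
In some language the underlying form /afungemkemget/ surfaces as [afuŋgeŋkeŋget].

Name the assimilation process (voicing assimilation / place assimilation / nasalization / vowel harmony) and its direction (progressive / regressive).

place assimilation, regressive

/n/→[ŋ] /m/→[ŋ] /m/→[ŋ].
Each target copies a feature from the following segment, so the direction is regressive.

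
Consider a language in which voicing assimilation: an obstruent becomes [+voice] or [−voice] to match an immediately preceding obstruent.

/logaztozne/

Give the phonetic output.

/t/ after /z/ (voiced) → [d]

[logazdozne]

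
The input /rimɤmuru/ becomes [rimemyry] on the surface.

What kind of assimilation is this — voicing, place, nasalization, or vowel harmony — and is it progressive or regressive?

/ɤ/→[e] /u/→[y] /u/→[y].
Vowels agree with the first vowel, so the harmony is progressive.

vowel harmony, progressive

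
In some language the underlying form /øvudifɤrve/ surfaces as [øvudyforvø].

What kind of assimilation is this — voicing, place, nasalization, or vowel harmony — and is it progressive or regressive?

/i/→[y] /ɤ/→[o] /e/→[ø].
Vowels agree with the first vowel, so the harmony is progressive.

vowel harmony, progressive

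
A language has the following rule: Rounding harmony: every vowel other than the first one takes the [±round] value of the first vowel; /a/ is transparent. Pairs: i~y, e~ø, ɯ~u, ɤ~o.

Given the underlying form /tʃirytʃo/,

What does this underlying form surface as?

[tʃiritʃɤ]

/y/ harmonizes with /i/ ([-round]) → [i]
/o/ harmonizes with /i/ ([-round]) → [ɤ]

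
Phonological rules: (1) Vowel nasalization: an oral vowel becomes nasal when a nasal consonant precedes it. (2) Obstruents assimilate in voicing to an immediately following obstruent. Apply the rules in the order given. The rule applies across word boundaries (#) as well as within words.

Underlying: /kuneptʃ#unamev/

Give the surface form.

Rule 1: /e/ after nasal /n/ → [ẽ]
Rule 1: /a/ after nasal /n/ → [ã]
Rule 1: /e/ after nasal /m/ → [ẽ]
After rule 1: kunẽptʃ#unãmẽv
Rule 2: no segment meets the rule's conditions; no change.

[kunẽptʃ#unãmẽv]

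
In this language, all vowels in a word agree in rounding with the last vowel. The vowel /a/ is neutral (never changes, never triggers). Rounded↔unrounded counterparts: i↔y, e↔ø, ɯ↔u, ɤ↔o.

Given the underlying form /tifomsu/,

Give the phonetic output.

[tyfomsu]

/i/ harmonizes with /u/ ([+round]) → [y]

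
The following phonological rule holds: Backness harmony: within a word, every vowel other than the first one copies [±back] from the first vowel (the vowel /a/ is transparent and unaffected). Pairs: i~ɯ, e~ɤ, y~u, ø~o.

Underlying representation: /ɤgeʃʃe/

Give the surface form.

/e/ harmonizes with /ɤ/ ([+back]) → [ɤ]
/e/ harmonizes with /ɤ/ ([+back]) → [ɤ]

[ɤgɤʃʃɤ]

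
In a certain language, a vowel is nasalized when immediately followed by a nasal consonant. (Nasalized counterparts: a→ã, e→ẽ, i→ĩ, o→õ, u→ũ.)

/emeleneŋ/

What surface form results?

[ẽmelẽnẽŋ]

/e/ before nasal /m/ → [ẽ]
/e/ before nasal /n/ → [ẽ]
/e/ before nasal /ŋ/ → [ẽ]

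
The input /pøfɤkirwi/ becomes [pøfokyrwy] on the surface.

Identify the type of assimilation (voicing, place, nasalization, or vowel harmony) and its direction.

/ɤ/→[o] /i/→[y] /i/→[y].
Vowels agree with the first vowel, so the harmony is progressive.

vowel harmony, progressive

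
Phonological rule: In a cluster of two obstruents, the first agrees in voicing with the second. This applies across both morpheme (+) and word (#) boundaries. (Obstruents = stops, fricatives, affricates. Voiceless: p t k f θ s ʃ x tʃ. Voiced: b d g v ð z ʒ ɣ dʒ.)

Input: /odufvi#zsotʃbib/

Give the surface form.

/f/ before /v/ (voiced) → [v]
/z/ before /s/ (voiceless) → [s]
/tʃ/ before /b/ (voiced) → [dʒ]

[oduvvi#ssodʒbib]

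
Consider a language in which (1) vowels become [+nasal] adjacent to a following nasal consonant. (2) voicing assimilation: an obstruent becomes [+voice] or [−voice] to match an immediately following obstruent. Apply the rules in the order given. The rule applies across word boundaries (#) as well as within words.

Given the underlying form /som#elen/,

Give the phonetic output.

[sõm#elẽn]

Rule 1: /o/ before nasal /m/ → [õ]
Rule 1: /e/ before nasal /n/ → [ẽ]
After rule 1: sõm#elẽn
Rule 2: no segment meets the rule's conditions; no change.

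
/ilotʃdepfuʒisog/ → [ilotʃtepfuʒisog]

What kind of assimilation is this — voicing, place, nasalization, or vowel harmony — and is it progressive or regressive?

/d/→[t].
Each target copies a feature from the preceding segment, so the direction is progressive.

voicing assimilation, progressive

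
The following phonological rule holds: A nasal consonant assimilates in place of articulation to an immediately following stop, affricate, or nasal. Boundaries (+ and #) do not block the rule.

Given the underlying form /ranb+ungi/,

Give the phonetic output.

[ramb+uŋgi]

/n/ before /b/ (labial) → [m]
/n/ before /g/ (velar) → [ŋ]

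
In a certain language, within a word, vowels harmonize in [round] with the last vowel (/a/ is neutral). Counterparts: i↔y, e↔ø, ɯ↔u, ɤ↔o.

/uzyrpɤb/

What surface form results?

[ɯzirpɤb]

/u/ harmonizes with /ɤ/ ([-round]) → [ɯ]
/y/ harmonizes with /ɤ/ ([-round]) → [i]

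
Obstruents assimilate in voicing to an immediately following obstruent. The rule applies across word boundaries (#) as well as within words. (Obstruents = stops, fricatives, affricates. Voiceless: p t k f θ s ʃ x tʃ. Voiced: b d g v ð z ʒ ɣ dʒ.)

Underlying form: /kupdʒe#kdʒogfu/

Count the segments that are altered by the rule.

3

/p/ before /dʒ/ (voiced) → [b]
/k/ before /dʒ/ (voiced) → [g]
/g/ before /f/ (voiceless) → [k]
3 segments change.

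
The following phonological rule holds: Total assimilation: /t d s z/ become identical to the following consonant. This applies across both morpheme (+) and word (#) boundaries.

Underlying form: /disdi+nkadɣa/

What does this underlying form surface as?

/s/ before /d/ → [d] (total assimilation)
/d/ before /ɣ/ → [ɣ] (total assimilation)

[diddi+nkaɣɣa]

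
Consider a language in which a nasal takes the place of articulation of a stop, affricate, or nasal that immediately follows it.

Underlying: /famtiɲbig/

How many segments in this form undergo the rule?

/m/ before /t/ (alveolar) → [n]
/ɲ/ before /b/ (labial) → [m]
2 segments change.

2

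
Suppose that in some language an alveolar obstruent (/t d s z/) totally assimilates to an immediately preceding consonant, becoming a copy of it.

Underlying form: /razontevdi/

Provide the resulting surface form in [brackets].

[razonnevvi]

/t/ after /n/ → [n] (total assimilation)
/d/ after /v/ → [v] (total assimilation)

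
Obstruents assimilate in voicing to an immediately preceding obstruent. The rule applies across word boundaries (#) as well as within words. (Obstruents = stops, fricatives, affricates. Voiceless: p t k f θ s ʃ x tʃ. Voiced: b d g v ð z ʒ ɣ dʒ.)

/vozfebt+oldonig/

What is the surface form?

/f/ after /z/ (voiced) → [v]
/t/ after /b/ (voiced) → [d]

[vozvebd+oldonig]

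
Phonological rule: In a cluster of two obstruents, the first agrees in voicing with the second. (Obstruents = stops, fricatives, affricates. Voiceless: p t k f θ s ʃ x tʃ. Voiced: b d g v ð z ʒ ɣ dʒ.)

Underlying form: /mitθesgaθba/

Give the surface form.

/s/ before /g/ (voiced) → [z]
/θ/ before /b/ (voiced) → [ð]

[mitθezgaðba]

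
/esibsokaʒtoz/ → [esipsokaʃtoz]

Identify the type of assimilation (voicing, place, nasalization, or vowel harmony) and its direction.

/b/→[p] /ʒ/→[ʃ].
Each target copies a feature from the following segment, so the direction is regressive.

voicing assimilation, regressive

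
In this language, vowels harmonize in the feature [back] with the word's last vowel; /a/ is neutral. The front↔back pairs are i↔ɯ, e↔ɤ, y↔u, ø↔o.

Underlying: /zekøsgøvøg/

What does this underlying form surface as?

[zekøsgøvøg]

no segment meets the rule's conditions; no change.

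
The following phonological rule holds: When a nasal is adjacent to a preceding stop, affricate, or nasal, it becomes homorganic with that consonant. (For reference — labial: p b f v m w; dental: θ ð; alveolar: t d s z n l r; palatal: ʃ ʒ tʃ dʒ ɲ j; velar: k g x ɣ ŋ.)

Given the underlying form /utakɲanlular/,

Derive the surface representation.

[utakŋanlular]

/ɲ/ after /k/ (velar) → [ŋ]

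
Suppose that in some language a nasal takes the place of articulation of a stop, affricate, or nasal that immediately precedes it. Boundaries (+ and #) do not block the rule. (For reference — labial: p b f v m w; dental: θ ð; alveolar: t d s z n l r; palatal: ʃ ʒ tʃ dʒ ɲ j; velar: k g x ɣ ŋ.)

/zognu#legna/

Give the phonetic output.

[zogŋu#legŋa]

/n/ after /g/ (velar) → [ŋ]
/n/ after /g/ (velar) → [ŋ]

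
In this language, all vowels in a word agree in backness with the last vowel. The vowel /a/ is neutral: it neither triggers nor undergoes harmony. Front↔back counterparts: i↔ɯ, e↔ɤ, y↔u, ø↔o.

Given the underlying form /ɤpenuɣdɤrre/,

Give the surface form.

/ɤ/ harmonizes with /e/ ([-back]) → [e]
/u/ harmonizes with /e/ ([-back]) → [y]
/ɤ/ harmonizes with /e/ ([-back]) → [e]

[epenyɣderre]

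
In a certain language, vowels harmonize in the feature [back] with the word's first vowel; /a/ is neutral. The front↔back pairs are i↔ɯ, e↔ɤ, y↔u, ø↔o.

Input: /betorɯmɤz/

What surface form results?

/o/ harmonizes with /e/ ([-back]) → [ø]
/ɯ/ harmonizes with /e/ ([-back]) → [i]
/ɤ/ harmonizes with /e/ ([-back]) → [e]

[betørimez]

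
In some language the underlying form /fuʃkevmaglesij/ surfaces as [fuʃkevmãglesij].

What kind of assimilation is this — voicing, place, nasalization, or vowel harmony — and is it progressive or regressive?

/a/→[ã].
Each target copies a feature from the preceding segment, so the direction is progressive.

nasalization, progressive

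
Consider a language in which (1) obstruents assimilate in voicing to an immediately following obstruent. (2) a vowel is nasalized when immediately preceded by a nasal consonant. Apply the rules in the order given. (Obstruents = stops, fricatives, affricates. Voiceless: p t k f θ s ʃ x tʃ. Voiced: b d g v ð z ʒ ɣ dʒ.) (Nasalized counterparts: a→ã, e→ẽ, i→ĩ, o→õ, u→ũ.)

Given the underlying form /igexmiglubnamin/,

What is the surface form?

[igexmĩglubnãmĩn]

Rule 1: no segment meets the rule's conditions; no change.
After rule 1: igexmiglubnamin
Rule 2: /i/ after nasal /m/ → [ĩ]
Rule 2: /a/ after nasal /n/ → [ã]
Rule 2: /i/ after nasal /m/ → [ĩ]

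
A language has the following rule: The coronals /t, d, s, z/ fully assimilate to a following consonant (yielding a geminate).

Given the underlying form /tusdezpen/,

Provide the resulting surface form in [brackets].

/s/ before /d/ → [d] (total assimilation)
/z/ before /p/ → [p] (total assimilation)

[tuddeppen]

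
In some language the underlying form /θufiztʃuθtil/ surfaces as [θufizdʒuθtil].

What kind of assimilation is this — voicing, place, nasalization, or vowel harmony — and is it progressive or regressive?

voicing assimilation, progressive

/tʃ/→[dʒ].
Each target copies a feature from the preceding segment, so the direction is progressive.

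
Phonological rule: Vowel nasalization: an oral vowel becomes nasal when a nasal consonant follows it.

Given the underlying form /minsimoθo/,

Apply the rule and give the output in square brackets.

/i/ before nasal /n/ → [ĩ]
/i/ before nasal /m/ → [ĩ]

[mĩnsĩmoθo]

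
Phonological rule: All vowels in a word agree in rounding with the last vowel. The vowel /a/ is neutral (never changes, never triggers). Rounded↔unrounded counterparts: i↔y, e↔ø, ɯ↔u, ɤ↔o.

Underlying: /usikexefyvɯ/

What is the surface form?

[ɯsikexefivɯ]

/u/ harmonizes with /ɯ/ ([-round]) → [ɯ]
/y/ harmonizes with /ɯ/ ([-round]) → [i]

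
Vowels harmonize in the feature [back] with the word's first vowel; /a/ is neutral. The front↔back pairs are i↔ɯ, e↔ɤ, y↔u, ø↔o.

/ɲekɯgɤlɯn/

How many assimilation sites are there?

/ɯ/ harmonizes with /e/ ([-back]) → [i]
/ɤ/ harmonizes with /e/ ([-back]) → [e]
/ɯ/ harmonizes with /e/ ([-back]) → [i]
3 segments change.

3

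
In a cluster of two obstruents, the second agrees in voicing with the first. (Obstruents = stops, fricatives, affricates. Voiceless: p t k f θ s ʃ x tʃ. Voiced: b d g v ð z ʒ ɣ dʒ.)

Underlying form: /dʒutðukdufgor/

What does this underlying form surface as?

/ð/ after /t/ (voiceless) → [θ]
/d/ after /k/ (voiceless) → [t]
/g/ after /f/ (voiceless) → [k]

[dʒutθuktufkor]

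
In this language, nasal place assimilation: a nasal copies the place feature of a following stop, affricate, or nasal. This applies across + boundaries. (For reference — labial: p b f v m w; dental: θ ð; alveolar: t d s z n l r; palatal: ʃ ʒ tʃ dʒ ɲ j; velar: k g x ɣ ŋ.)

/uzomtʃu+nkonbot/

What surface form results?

[uzoɲtʃu+ŋkombot]

/m/ before /tʃ/ (palatal) → [ɲ]
/n/ before /k/ (velar) → [ŋ]
/n/ before /b/ (labial) → [m]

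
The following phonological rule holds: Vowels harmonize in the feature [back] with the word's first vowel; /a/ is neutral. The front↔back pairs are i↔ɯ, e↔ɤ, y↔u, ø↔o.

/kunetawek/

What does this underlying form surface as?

[kunɤtawɤk]

/e/ harmonizes with /u/ ([+back]) → [ɤ]
/e/ harmonizes with /u/ ([+back]) → [ɤ]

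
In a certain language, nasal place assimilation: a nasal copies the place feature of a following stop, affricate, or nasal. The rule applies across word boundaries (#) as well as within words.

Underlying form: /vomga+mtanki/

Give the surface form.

/m/ before /g/ (velar) → [ŋ]
/m/ before /t/ (alveolar) → [n]
/n/ before /k/ (velar) → [ŋ]

[voŋga+ntaŋki]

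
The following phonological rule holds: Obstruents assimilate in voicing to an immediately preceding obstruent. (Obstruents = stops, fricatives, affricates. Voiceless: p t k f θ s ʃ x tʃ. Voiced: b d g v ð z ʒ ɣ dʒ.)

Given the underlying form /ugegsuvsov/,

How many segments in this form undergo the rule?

2

/s/ after /g/ (voiced) → [z]
/s/ after /v/ (voiced) → [z]
2 segments change.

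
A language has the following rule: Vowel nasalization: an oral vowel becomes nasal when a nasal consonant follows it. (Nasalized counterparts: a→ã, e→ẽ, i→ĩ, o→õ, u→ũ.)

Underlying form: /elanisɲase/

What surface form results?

/a/ before nasal /n/ → [ã]

[elãnisɲase]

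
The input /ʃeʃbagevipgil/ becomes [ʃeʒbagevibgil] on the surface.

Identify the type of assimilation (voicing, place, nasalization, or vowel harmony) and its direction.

voicing assimilation, regressive

/ʃ/→[ʒ] /p/→[b].
Each target copies a feature from the following segment, so the direction is regressive.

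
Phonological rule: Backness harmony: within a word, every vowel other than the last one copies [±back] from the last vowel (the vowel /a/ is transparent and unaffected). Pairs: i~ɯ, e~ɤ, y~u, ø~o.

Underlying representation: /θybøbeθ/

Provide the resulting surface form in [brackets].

[θybøbeθ]

no segment meets the rule's conditions; no change.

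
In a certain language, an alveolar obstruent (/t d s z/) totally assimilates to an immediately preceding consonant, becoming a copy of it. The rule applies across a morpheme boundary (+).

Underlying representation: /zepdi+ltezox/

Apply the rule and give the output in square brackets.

[zeppi+llezox]

/d/ after /p/ → [p] (total assimilation)
/t/ after /l/ → [l] (total assimilation)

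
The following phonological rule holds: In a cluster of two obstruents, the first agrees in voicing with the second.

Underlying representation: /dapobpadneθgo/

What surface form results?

[dapoppadneðgo]

/b/ before /p/ (voiceless) → [p]
/θ/ before /g/ (voiced) → [ð]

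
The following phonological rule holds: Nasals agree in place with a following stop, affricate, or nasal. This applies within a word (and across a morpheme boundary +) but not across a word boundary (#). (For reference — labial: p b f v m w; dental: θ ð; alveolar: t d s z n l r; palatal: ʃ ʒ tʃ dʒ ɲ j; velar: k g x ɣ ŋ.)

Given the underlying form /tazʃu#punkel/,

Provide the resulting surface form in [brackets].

[tazʃu#puŋkel]

/n/ before /k/ (velar) → [ŋ]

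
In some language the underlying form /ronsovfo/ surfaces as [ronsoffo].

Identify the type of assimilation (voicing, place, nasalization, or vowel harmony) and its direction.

voicing assimilation, regressive

/v/→[f].
Each target copies a feature from the following segment, so the direction is regressive.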